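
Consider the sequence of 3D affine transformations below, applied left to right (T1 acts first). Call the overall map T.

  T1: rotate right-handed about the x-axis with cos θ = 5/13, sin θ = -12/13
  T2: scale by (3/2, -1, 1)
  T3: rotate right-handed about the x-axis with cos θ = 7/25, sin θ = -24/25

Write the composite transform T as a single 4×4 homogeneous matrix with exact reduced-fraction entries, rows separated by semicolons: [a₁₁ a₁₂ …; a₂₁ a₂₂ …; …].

T1 = [1 0 0 0; 0 5/13 12/13 0; 0 -12/13 5/13 0; 0 0 0 1]
T2·T1 = [3/2 0 0 0; 0 -5/13 -12/13 0; 0 -12/13 5/13 0; 0 0 0 1]
T3·…·T1 = [3/2 0 0 0; 0 -323/325 36/325 0; 0 36/325 323/325 0; 0 0 0 1]

T = [3/2 0 0 0; 0 -323/325 36/325 0; 0 36/325 323/325 0; 0 0 0 1]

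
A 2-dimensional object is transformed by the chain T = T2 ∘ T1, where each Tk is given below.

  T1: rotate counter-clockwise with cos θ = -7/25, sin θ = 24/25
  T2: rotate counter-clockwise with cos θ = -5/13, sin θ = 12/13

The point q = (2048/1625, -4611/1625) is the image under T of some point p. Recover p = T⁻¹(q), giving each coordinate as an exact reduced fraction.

T1 = [-7/25 -24/25 0; 24/25 -7/25 0; 0 0 1]
T2·T1 = [-253/325 204/325 0; -204/325 -253/325 0; 0 0 1]
det M = 1; M⁻¹ = [-253/325 -204/325 0; 204/325 -253/325 0; 0 0 1]
M⁻¹ · (2048/1625, -4611/1625)ᵀ = (4/5, 3)ᵀ

p = (4/5, 3)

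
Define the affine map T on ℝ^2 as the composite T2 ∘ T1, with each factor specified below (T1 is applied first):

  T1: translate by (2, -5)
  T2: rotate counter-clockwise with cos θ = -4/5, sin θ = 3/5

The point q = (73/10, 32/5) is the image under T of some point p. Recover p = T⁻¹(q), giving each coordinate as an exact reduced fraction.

p = (-4, -9/2)

T1 = [1 0 2; 0 1 -5; 0 0 1]
T2·T1 = [-4/5 -3/5 7/5; 3/5 -4/5 26/5; 0 0 1]
det M = 1; M⁻¹ = [-4/5 3/5 -2; -3/5 -4/5 5; 0 0 1]
M⁻¹ · (73/10, 32/5)ᵀ = (-4, -9/2)ᵀ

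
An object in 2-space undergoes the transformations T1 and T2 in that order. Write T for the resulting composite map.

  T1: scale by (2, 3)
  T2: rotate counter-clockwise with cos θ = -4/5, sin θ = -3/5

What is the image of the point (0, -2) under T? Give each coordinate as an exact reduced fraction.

T1 scale by (2, 3): (0, -2) → (0, -6)
T2 rotate counter-clockwise with cos θ = -4/5, sin θ = -3/5: (0, -6) → (-18/5, 24/5)

T(p) = (-18/5, 24/5)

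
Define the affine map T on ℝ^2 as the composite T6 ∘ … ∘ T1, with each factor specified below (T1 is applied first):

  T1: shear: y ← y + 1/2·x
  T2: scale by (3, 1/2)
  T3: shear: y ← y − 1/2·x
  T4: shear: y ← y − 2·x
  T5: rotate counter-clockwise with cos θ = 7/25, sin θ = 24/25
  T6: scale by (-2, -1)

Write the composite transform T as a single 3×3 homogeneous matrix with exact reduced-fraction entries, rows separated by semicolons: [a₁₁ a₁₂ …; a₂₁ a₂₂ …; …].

T1 = [1 0 0; 1/2 1 0; 0 0 1]
T2·T1 = [3 0 0; 1/4 1/2 0; 0 0 1]
T3·…·T1 = [3 0 0; -5/4 1/2 0; 0 0 1]
T4·…·T1 = [3 0 0; -29/4 1/2 0; 0 0 1]
T5·…·T1 = [39/5 -12/25 0; 17/20 7/50 0; 0 0 1]
T6·…·T1 = [-78/5 24/25 0; -17/20 -7/50 0; 0 0 1]

T = [-78/5 24/25 0; -17/20 -7/50 0; 0 0 1]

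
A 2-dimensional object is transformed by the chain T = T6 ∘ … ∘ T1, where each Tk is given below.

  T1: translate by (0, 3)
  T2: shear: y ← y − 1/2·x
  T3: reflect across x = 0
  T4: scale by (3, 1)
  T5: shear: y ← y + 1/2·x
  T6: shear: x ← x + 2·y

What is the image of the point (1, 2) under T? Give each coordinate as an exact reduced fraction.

T1 translate by (0, 3): (1, 2) → (1, 5)
T2 shear: y ← y − 1/2·x: (1, 5) → (1, 9/2)
T3 reflect across x = 0: (1, 9/2) → (-1, 9/2)
T4 scale by (3, 1): (-1, 9/2) → (-3, 9/2)
T5 shear: y ← y + 1/2·x: (-3, 9/2) → (-3, 3)
T6 shear: x ← x + 2·y: (-3, 3) → (3, 3)

T(p) = (3, 3)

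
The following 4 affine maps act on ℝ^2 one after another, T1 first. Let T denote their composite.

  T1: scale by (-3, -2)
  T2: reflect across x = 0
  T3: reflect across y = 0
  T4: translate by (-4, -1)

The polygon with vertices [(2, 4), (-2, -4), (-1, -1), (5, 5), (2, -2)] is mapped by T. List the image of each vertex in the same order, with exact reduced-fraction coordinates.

image vertices: (2, 7), (-10, -9), (-7, -3), (11, 9), (2, -5)

T1 scale by (-3, -2): (2, 4) → (-6, -8); (-2, -4) → (6, 8); (-1, -1) → (3, 2); (5, 5) → (-15, -10); (2, -2) → (-6, 4)
T2 reflect across x = 0: (-6, -8) → (6, -8); (6, 8) → (-6, 8); (3, 2) → (-3, 2); (-15, -10) → (15, -10); (-6, 4) → (6, 4)
T3 reflect across y = 0: (6, -8) → (6, 8); (-6, 8) → (-6, -8); (-3, 2) → (-3, -2); (15, -10) → (15, 10); (6, 4) → (6, -4)
T4 translate by (-4, -1): (6, 8) → (2, 7); (-6, -8) → (-10, -9); (-3, -2) → (-7, -3); (15, 10) → (11, 9); (6, -4) → (2, -5)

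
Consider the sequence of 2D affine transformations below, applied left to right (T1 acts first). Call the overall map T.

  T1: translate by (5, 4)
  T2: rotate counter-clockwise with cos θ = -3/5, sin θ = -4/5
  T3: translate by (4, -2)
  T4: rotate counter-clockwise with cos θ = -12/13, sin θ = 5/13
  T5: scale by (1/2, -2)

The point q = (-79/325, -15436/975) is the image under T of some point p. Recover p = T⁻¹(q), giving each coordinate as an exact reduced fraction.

p = (-3/5, -4/3)

T1 = [1 0 5; 0 1 4; 0 0 1]
T2·T1 = [-3/5 4/5 1/5; -4/5 -3/5 -32/5; 0 0 1]
T3·…·T1 = [-3/5 4/5 21/5; -4/5 -3/5 -42/5; 0 0 1]
T4·…·T1 = [56/65 -33/65 -42/65; 33/65 56/65 609/65; 0 0 1]
T5·…·T1 = [28/65 -33/130 -21/65; -66/65 -112/65 -1218/65; 0 0 1]
det M = -1; M⁻¹ = [112/65 -33/130 -21/5; -66/65 -28/65 -42/5; 0 0 1]
M⁻¹ · (-79/325, -15436/975)ᵀ = (-3/5, -4/3)ᵀ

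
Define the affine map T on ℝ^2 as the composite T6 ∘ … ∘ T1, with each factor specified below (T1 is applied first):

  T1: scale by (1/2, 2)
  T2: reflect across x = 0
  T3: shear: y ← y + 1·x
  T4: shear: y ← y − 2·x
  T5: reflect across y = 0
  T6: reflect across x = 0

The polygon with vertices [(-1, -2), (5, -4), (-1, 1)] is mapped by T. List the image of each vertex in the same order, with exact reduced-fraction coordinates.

image vertices: (-1/2, 9/2), (5/2, 11/2), (-1/2, -3/2)

T1 scale by (1/2, 2): (-1, -2) → (-1/2, -4); (5, -4) → (5/2, -8); (-1, 1) → (-1/2, 2)
T2 reflect across x = 0: (-1/2, -4) → (1/2, -4); (5/2, -8) → (-5/2, -8); (-1/2, 2) → (1/2, 2)
T3 shear: y ← y + 1·x: (1/2, -4) → (1/2, -7/2); (-5/2, -8) → (-5/2, -21/2); (1/2, 2) → (1/2, 5/2)
T4 shear: y ← y − 2·x: (1/2, -7/2) → (1/2, -9/2); (-5/2, -21/2) → (-5/2, -11/2); (1/2, 5/2) → (1/2, 3/2)
T5 reflect across y = 0: (1/2, -9/2) → (1/2, 9/2); (-5/2, -11/2) → (-5/2, 11/2); (1/2, 3/2) → (1/2, -3/2)
T6 reflect across x = 0: (1/2, 9/2) → (-1/2, 9/2); (-5/2, 11/2) → (5/2, 11/2); (1/2, -3/2) → (-1/2, -3/2)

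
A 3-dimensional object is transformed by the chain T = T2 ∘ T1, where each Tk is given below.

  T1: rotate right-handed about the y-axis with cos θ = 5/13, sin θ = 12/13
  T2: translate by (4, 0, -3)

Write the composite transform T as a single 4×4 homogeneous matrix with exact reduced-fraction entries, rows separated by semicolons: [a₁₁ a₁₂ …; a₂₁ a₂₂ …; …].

T1 = [5/13 0 12/13 0; 0 1 0 0; -12/13 0 5/13 0; 0 0 0 1]
T2·T1 = [5/13 0 12/13 4; 0 1 0 0; -12/13 0 5/13 -3; 0 0 0 1]

T = [5/13 0 12/13 4; 0 1 0 0; -12/13 0 5/13 -3; 0 0 0 1]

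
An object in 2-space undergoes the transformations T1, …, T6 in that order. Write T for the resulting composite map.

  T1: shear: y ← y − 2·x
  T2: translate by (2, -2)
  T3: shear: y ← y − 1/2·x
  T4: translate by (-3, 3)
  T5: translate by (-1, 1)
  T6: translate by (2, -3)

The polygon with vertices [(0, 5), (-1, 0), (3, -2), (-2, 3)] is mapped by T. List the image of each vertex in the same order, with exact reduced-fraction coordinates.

T1 shear: y ← y − 2·x: (0, 5) → (0, 5); (-1, 0) → (-1, 2); (3, -2) → (3, -8); (-2, 3) → (-2, 7)
T2 translate by (2, -2): (0, 5) → (2, 3); (-1, 2) → (1, 0); (3, -8) → (5, -10); (-2, 7) → (0, 5)
T3 shear: y ← y − 1/2·x: (2, 3) → (2, 2); (1, 0) → (1, -1/2); (5, -10) → (5, -25/2); (0, 5) → (0, 5)
T4 translate by (-3, 3): (2, 2) → (-1, 5); (1, -1/2) → (-2, 5/2); (5, -25/2) → (2, -19/2); (0, 5) → (-3, 8)
T5 translate by (-1, 1): (-1, 5) → (-2, 6); (-2, 5/2) → (-3, 7/2); (2, -19/2) → (1, -17/2); (-3, 8) → (-4, 9)
T6 translate by (2, -3): (-2, 6) → (0, 3); (-3, 7/2) → (-1, 1/2); (1, -17/2) → (3, -23/2); (-4, 9) → (-2, 6)

image vertices: (0, 3), (-1, 1/2), (3, -23/2), (-2, 6)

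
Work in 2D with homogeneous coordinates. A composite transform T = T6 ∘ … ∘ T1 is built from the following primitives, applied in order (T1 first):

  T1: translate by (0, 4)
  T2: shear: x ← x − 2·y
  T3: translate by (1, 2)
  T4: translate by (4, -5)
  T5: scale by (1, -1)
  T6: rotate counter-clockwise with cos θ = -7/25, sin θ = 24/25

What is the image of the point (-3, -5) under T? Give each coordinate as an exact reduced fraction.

T1 translate by (0, 4): (-3, -5) → (-3, -1)
T2 shear: x ← x − 2·y: (-3, -1) → (-1, -1)
T3 translate by (1, 2): (-1, -1) → (0, 1)
T4 translate by (4, -5): (0, 1) → (4, -4)
T5 scale by (1, -1): (4, -4) → (4, 4)
T6 rotate counter-clockwise with cos θ = -7/25, sin θ = 24/25: (4, 4) → (-124/25, 68/25)

T(p) = (-124/25, 68/25)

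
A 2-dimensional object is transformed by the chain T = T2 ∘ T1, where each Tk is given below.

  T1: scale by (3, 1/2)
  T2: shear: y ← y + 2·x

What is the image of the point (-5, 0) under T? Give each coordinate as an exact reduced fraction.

T(p) = (-15, -30)

T1 scale by (3, 1/2): (-5, 0) → (-15, 0)
T2 shear: y ← y + 2·x: (-15, 0) → (-15, -30)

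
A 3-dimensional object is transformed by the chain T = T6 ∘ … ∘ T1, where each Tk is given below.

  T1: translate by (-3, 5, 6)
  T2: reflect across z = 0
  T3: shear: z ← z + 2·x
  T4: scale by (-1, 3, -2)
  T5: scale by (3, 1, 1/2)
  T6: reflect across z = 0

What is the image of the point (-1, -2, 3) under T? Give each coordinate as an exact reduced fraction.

T(p) = (12, 9, -17)

T1 translate by (-3, 5, 6): (-1, -2, 3) → (-4, 3, 9)
T2 reflect across z = 0: (-4, 3, 9) → (-4, 3, -9)
T3 shear: z ← z + 2·x: (-4, 3, -9) → (-4, 3, -17)
T4 scale by (-1, 3, -2): (-4, 3, -17) → (4, 9, 34)
T5 scale by (3, 1, 1/2): (4, 9, 34) → (12, 9, 17)
T6 reflect across z = 0: (12, 9, 17) → (12, 9, -17)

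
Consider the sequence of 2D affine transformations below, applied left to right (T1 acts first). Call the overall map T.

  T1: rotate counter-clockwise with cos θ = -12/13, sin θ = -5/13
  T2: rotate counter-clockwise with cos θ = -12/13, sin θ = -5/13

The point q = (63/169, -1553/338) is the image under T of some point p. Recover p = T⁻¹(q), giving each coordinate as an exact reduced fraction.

p = (-3, -7/2)

T1 = [-12/13 5/13 0; -5/13 -12/13 0; 0 0 1]
T2·T1 = [119/169 -120/169 0; 120/169 119/169 0; 0 0 1]
det M = 1; M⁻¹ = [119/169 120/169 0; -120/169 119/169 0; 0 0 1]
M⁻¹ · (63/169, -1553/338)ᵀ = (-3, -7/2)ᵀ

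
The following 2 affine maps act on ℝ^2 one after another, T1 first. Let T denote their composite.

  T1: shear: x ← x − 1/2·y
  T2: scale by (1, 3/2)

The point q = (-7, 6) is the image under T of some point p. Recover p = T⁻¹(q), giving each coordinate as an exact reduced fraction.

p = (-5, 4)

T1 = [1 -1/2 0; 0 1 0; 0 0 1]
T2·T1 = [1 -1/2 0; 0 3/2 0; 0 0 1]
det M = 3/2; M⁻¹ = [1 1/3 0; 0 2/3 0; 0 0 1]
M⁻¹ · (-7, 6)ᵀ = (-5, 4)ᵀ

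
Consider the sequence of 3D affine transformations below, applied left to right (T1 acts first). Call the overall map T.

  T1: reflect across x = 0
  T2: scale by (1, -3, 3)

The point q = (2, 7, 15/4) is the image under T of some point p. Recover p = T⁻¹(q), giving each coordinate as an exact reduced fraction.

p = (-2, -7/3, 5/4)

T1 = [-1 0 0 0; 0 1 0 0; 0 0 1 0; 0 0 0 1]
T2·T1 = [-1 0 0 0; 0 -3 0 0; 0 0 3 0; 0 0 0 1]
det M = 9; M⁻¹ = [-1 0 0 0; 0 -1/3 0 0; 0 0 1/3 0; 0 0 0 1]
M⁻¹ · (2, 7, 15/4)ᵀ = (-2, -7/3, 5/4)ᵀ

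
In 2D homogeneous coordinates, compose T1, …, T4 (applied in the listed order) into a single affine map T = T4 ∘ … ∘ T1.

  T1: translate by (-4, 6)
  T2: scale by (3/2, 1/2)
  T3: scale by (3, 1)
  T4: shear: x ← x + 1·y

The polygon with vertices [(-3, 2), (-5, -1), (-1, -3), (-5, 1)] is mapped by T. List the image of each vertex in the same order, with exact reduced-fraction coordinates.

T1 translate by (-4, 6): (-3, 2) → (-7, 8); (-5, -1) → (-9, 5); (-1, -3) → (-5, 3); (-5, 1) → (-9, 7)
T2 scale by (3/2, 1/2): (-7, 8) → (-21/2, 4); (-9, 5) → (-27/2, 5/2); (-5, 3) → (-15/2, 3/2); (-9, 7) → (-27/2, 7/2)
T3 scale by (3, 1): (-21/2, 4) → (-63/2, 4); (-27/2, 5/2) → (-81/2, 5/2); (-15/2, 3/2) → (-45/2, 3/2); (-27/2, 7/2) → (-81/2, 7/2)
T4 shear: x ← x + 1·y: (-63/2, 4) → (-55/2, 4); (-81/2, 5/2) → (-38, 5/2); (-45/2, 3/2) → (-21, 3/2); (-81/2, 7/2) → (-37, 7/2)

image vertices: (-55/2, 4), (-38, 5/2), (-21, 3/2), (-37, 7/2)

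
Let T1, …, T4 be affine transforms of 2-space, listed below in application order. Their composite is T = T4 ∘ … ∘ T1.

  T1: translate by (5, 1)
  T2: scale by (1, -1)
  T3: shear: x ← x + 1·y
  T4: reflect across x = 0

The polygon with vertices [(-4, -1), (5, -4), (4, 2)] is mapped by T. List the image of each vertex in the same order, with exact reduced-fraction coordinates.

T1 translate by (5, 1): (-4, -1) → (1, 0); (5, -4) → (10, -3); (4, 2) → (9, 3)
T2 scale by (1, -1): (1, 0) → (1, 0); (10, -3) → (10, 3); (9, 3) → (9, -3)
T3 shear: x ← x + 1·y: (1, 0) → (1, 0); (10, 3) → (13, 3); (9, -3) → (6, -3)
T4 reflect across x = 0: (1, 0) → (-1, 0); (13, 3) → (-13, 3); (6, -3) → (-6, -3)

image vertices: (-1, 0), (-13, 3), (-6, -3)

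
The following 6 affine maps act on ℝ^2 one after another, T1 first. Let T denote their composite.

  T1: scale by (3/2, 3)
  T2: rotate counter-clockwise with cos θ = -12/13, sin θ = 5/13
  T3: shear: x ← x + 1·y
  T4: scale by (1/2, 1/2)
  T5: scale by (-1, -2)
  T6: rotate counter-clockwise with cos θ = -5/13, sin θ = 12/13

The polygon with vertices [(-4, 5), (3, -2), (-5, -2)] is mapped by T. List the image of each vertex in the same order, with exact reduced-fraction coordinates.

image vertices: (-6105/338, 228/169), (5241/676, 99/338), (3201/676, -1509/338)

T1 scale by (3/2, 3): (-4, 5) → (-6, 15); (3, -2) → (9/2, -6); (-5, -2) → (-15/2, -6)
T2 rotate counter-clockwise with cos θ = -12/13, sin θ = 5/13: (-6, 15) → (-3/13, -210/13); (9/2, -6) → (-24/13, 189/26); (-15/2, -6) → (120/13, 69/26)
T3 shear: x ← x + 1·y: (-3/13, -210/13) → (-213/13, -210/13); (-24/13, 189/26) → (141/26, 189/26); (120/13, 69/26) → (309/26, 69/26)
T4 scale by (1/2, 1/2): (-213/13, -210/13) → (-213/26, -105/13); (141/26, 189/26) → (141/52, 189/52); (309/26, 69/26) → (309/52, 69/52)
T5 scale by (-1, -2): (-213/26, -105/13) → (213/26, 210/13); (141/52, 189/52) → (-141/52, -189/26); (309/52, 69/52) → (-309/52, -69/26)
T6 rotate counter-clockwise with cos θ = -5/13, sin θ = 12/13: (213/26, 210/13) → (-6105/338, 228/169); (-141/52, -189/26) → (5241/676, 99/338); (-309/52, -69/26) → (3201/676, -1509/338)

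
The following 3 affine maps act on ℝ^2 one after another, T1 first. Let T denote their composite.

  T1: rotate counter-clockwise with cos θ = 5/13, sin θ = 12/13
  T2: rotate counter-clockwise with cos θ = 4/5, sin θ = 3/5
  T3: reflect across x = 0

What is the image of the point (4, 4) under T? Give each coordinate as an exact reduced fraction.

T(p) = (316/65, 188/65)

T1 rotate counter-clockwise with cos θ = 5/13, sin θ = 12/13: (4, 4) → (-28/13, 68/13)
T2 rotate counter-clockwise with cos θ = 4/5, sin θ = 3/5: (-28/13, 68/13) → (-316/65, 188/65)
T3 reflect across x = 0: (-316/65, 188/65) → (316/65, 188/65)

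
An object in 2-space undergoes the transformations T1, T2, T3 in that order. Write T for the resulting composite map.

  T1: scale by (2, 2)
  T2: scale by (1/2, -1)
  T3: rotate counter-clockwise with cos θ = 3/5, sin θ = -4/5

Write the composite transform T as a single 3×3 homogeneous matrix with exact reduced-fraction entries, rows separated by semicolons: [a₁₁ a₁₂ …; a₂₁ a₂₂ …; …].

T = [3/5 -8/5 0; -4/5 -6/5 0; 0 0 1]

T1 = [2 0 0; 0 2 0; 0 0 1]
T2·T1 = [1 0 0; 0 -2 0; 0 0 1]
T3·…·T1 = [3/5 -8/5 0; -4/5 -6/5 0; 0 0 1]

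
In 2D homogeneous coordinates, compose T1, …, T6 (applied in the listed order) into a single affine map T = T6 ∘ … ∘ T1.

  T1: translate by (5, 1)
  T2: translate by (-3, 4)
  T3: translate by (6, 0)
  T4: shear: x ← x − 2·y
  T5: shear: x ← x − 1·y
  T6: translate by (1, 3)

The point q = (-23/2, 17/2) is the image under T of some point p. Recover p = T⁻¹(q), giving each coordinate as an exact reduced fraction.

p = (-4, 1/2)

T1 = [1 0 5; 0 1 1; 0 0 1]
T2·T1 = [1 0 2; 0 1 5; 0 0 1]
T3·…·T1 = [1 0 8; 0 1 5; 0 0 1]
T4·…·T1 = [1 -2 -2; 0 1 5; 0 0 1]
T5·…·T1 = [1 -3 -7; 0 1 5; 0 0 1]
T6·…·T1 = [1 -3 -6; 0 1 8; 0 0 1]
det M = 1; M⁻¹ = [1 3 -18; 0 1 -8; 0 0 1]
M⁻¹ · (-23/2, 17/2)ᵀ = (-4, 1/2)ᵀ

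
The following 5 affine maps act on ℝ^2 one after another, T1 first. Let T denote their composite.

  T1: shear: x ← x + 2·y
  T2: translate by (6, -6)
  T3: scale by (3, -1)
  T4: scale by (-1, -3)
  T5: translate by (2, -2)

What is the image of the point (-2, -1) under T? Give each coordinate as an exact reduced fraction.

T(p) = (-4, -23)

T1 shear: x ← x + 2·y: (-2, -1) → (-4, -1)
T2 translate by (6, -6): (-4, -1) → (2, -7)
T3 scale by (3, -1): (2, -7) → (6, 7)
T4 scale by (-1, -3): (6, 7) → (-6, -21)
T5 translate by (2, -2): (-6, -21) → (-4, -23)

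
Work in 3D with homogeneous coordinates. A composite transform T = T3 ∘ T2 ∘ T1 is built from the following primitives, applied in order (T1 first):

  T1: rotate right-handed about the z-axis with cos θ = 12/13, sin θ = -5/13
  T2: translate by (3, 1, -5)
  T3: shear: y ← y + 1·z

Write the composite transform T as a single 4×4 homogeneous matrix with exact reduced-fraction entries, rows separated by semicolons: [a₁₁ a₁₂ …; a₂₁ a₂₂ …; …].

T1 = [12/13 5/13 0 0; -5/13 12/13 0 0; 0 0 1 0; 0 0 0 1]
T2·T1 = [12/13 5/13 0 3; -5/13 12/13 0 1; 0 0 1 -5; 0 0 0 1]
T3·…·T1 = [12/13 5/13 0 3; -5/13 12/13 1 -4; 0 0 1 -5; 0 0 0 1]

T = [12/13 5/13 0 3; -5/13 12/13 1 -4; 0 0 1 -5; 0 0 0 1]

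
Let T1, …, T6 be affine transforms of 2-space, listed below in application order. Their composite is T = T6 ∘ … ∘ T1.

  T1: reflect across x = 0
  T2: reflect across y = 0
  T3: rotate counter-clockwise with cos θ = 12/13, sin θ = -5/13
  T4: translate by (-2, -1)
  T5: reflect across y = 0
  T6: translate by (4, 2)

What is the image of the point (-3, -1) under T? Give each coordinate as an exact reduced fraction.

T(p) = (67/13, 42/13)

T1 reflect across x = 0: (-3, -1) → (3, -1)
T2 reflect across y = 0: (3, -1) → (3, 1)
T3 rotate counter-clockwise with cos θ = 12/13, sin θ = -5/13: (3, 1) → (41/13, -3/13)
T4 translate by (-2, -1): (41/13, -3/13) → (15/13, -16/13)
T5 reflect across y = 0: (15/13, -16/13) → (15/13, 16/13)
T6 translate by (4, 2): (15/13, 16/13) → (67/13, 42/13)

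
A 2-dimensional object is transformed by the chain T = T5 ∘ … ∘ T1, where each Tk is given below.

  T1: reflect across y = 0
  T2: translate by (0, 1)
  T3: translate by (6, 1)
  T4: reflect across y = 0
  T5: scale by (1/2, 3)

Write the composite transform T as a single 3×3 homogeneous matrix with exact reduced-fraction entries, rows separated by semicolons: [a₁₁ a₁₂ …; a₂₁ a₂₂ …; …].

T1 = [1 0 0; 0 -1 0; 0 0 1]
T2·T1 = [1 0 0; 0 -1 1; 0 0 1]
T3·…·T1 = [1 0 6; 0 -1 2; 0 0 1]
T4·…·T1 = [1 0 6; 0 1 -2; 0 0 1]
T5·…·T1 = [1/2 0 3; 0 3 -6; 0 0 1]

T = [1/2 0 3; 0 3 -6; 0 0 1]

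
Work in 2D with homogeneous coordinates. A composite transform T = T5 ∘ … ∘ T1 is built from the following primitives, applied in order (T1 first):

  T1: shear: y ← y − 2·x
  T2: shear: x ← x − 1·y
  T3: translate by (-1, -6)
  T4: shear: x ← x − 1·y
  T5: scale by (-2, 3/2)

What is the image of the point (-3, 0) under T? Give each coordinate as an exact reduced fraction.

T(p) = (20, 0)

T1 shear: y ← y − 2·x: (-3, 0) → (-3, 6)
T2 shear: x ← x − 1·y: (-3, 6) → (-9, 6)
T3 translate by (-1, -6): (-9, 6) → (-10, 0)
T4 shear: x ← x − 1·y: (-10, 0) → (-10, 0)
T5 scale by (-2, 3/2): (-10, 0) → (20, 0)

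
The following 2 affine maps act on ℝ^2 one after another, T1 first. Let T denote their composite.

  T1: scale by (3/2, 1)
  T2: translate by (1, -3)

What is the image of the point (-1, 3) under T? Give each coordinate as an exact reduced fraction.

T(p) = (-1/2, 0)

T1 scale by (3/2, 1): (-1, 3) → (-3/2, 3)
T2 translate by (1, -3): (-3/2, 3) → (-1/2, 0)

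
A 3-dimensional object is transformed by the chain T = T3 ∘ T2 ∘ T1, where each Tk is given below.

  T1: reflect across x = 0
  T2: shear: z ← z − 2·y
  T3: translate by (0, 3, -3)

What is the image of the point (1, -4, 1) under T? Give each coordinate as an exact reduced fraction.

T(p) = (-1, -1, 6)

T1 reflect across x = 0: (1, -4, 1) → (-1, -4, 1)
T2 shear: z ← z − 2·y: (-1, -4, 1) → (-1, -4, 9)
T3 translate by (0, 3, -3): (-1, -4, 9) → (-1, -1, 6)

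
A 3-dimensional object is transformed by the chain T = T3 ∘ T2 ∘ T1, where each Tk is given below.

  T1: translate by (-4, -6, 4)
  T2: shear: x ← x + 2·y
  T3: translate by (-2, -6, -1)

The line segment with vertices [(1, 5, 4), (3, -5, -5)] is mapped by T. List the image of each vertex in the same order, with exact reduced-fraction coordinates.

T1 translate by (-4, -6, 4): (1, 5, 4) → (-3, -1, 8); (3, -5, -5) → (-1, -11, -1)
T2 shear: x ← x + 2·y: (-3, -1, 8) → (-5, -1, 8); (-1, -11, -1) → (-23, -11, -1)
T3 translate by (-2, -6, -1): (-5, -1, 8) → (-7, -7, 7); (-23, -11, -1) → (-25, -17, -2)

image vertices: (-7, -7, 7), (-25, -17, -2)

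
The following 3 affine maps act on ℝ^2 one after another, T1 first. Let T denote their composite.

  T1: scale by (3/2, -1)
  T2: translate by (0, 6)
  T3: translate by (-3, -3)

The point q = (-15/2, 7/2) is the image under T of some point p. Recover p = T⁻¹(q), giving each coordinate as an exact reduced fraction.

p = (-3, -1/2)

T1 = [3/2 0 0; 0 -1 0; 0 0 1]
T2·T1 = [3/2 0 0; 0 -1 6; 0 0 1]
T3·…·T1 = [3/2 0 -3; 0 -1 3; 0 0 1]
det M = -3/2; M⁻¹ = [2/3 0 2; 0 -1 3; 0 0 1]
M⁻¹ · (-15/2, 7/2)ᵀ = (-3, -1/2)ᵀ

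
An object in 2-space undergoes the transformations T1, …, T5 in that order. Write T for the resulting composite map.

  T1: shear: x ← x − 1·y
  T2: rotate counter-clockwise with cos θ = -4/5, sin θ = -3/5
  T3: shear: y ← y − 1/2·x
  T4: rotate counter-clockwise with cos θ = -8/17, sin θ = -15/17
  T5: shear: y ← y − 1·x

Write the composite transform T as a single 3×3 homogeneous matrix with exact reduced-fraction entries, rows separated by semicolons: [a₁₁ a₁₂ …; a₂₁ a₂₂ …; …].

T = [1/5 -247/170 0; 3/5 109/170 0; 0 0 1]

T1 = [1 -1 0; 0 1 0; 0 0 1]
T2·T1 = [-4/5 7/5 0; -3/5 -1/5 0; 0 0 1]
T3·…·T1 = [-4/5 7/5 0; -1/5 -9/10 0; 0 0 1]
T4·…·T1 = [1/5 -247/170 0; 4/5 -69/85 0; 0 0 1]
T5·…·T1 = [1/5 -247/170 0; 3/5 109/170 0; 0 0 1]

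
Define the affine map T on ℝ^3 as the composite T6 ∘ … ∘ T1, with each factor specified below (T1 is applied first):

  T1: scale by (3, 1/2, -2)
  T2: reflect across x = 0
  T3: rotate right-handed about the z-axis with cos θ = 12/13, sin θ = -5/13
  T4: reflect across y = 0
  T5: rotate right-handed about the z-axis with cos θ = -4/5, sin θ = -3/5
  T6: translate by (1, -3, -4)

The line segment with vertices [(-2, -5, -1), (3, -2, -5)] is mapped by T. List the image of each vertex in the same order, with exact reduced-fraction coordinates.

image vertices: (7/65, -1227/130, -2), (418/65, 276/65, 6)

T1 scale by (3, 1/2, -2): (-2, -5, -1) → (-6, -5/2, 2); (3, -2, -5) → (9, -1, 10)
T2 reflect across x = 0: (-6, -5/2, 2) → (6, -5/2, 2); (9, -1, 10) → (-9, -1, 10)
T3 rotate right-handed about the z-axis with cos θ = 12/13, sin θ = -5/13: (6, -5/2, 2) → (119/26, -60/13, 2); (-9, -1, 10) → (-113/13, 33/13, 10)
T4 reflect across y = 0: (119/26, -60/13, 2) → (119/26, 60/13, 2); (-113/13, 33/13, 10) → (-113/13, -33/13, 10)
T5 rotate right-handed about the z-axis with cos θ = -4/5, sin θ = -3/5: (119/26, 60/13, 2) → (-58/65, -837/130, 2); (-113/13, -33/13, 10) → (353/65, 471/65, 10)
T6 translate by (1, -3, -4): (-58/65, -837/130, 2) → (7/65, -1227/130, -2); (353/65, 471/65, 10) → (418/65, 276/65, 6)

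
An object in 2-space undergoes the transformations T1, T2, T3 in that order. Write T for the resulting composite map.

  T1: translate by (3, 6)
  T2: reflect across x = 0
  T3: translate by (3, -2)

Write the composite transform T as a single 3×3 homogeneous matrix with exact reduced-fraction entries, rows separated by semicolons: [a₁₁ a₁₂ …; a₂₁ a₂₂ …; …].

T1 = [1 0 3; 0 1 6; 0 0 1]
T2·T1 = [-1 0 -3; 0 1 6; 0 0 1]
T3·…·T1 = [-1 0 0; 0 1 4; 0 0 1]

T = [-1 0 0; 0 1 4; 0 0 1]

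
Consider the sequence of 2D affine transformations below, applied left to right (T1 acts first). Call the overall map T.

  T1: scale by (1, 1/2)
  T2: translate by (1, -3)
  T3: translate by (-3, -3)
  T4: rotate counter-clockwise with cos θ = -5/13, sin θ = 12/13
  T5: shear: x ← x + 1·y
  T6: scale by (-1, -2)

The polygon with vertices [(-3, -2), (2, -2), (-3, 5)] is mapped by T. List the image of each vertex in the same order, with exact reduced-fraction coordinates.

image vertices: (-84/13, 50/13), (-119/13, -70/13), (-49/26, 85/13)

T1 scale by (1, 1/2): (-3, -2) → (-3, -1); (2, -2) → (2, -1); (-3, 5) → (-3, 5/2)
T2 translate by (1, -3): (-3, -1) → (-2, -4); (2, -1) → (3, -4); (-3, 5/2) → (-2, -1/2)
T3 translate by (-3, -3): (-2, -4) → (-5, -7); (3, -4) → (0, -7); (-2, -1/2) → (-5, -7/2)
T4 rotate counter-clockwise with cos θ = -5/13, sin θ = 12/13: (-5, -7) → (109/13, -25/13); (0, -7) → (84/13, 35/13); (-5, -7/2) → (67/13, -85/26)
T5 shear: x ← x + 1·y: (109/13, -25/13) → (84/13, -25/13); (84/13, 35/13) → (119/13, 35/13); (67/13, -85/26) → (49/26, -85/26)
T6 scale by (-1, -2): (84/13, -25/13) → (-84/13, 50/13); (119/13, 35/13) → (-119/13, -70/13); (49/26, -85/26) → (-49/26, 85/13)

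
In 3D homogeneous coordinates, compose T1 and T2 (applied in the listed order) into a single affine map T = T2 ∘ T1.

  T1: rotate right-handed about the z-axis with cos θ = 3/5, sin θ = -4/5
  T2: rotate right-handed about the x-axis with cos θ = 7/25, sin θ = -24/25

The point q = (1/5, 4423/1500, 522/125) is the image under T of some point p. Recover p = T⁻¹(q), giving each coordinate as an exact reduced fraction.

T1 = [3/5 4/5 0 0; -4/5 3/5 0 0; 0 0 1 0; 0 0 0 1]
T2·T1 = [3/5 4/5 0 0; -28/125 21/125 24/25 0; 96/125 -72/125 7/25 0; 0 0 0 1]
det M = 1; M⁻¹ = [3/5 -28/125 96/125 0; 4/5 21/125 -72/125 0; 0 24/25 7/25 0; 0 0 0 1]
M⁻¹ · (1/5, 4423/1500, 522/125)ᵀ = (8/3, -7/4, 4)ᵀ

p = (8/3, -7/4, 4)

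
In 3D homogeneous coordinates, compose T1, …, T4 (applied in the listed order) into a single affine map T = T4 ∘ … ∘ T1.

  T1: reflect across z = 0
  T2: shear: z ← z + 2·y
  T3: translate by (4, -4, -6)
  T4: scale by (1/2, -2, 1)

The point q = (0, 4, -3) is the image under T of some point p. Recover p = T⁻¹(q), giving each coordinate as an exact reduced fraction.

T1 = [1 0 0 0; 0 1 0 0; 0 0 -1 0; 0 0 0 1]
T2·T1 = [1 0 0 0; 0 1 0 0; 0 2 -1 0; 0 0 0 1]
T3·…·T1 = [1 0 0 4; 0 1 0 -4; 0 2 -1 -6; 0 0 0 1]
T4·…·T1 = [1/2 0 0 2; 0 -2 0 8; 0 2 -1 -6; 0 0 0 1]
det M = 1; M⁻¹ = [2 0 0 -4; 0 -1/2 0 4; 0 -1 -1 2; 0 0 0 1]
M⁻¹ · (0, 4, -3)ᵀ = (-4, 2, 1)ᵀ

p = (-4, 2, 1)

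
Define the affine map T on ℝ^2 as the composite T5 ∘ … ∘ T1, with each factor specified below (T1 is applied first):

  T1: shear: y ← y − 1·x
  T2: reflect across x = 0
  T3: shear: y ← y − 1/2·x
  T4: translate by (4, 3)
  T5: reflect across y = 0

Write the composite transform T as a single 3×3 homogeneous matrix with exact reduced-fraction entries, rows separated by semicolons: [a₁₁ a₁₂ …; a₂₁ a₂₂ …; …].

T = [-1 0 4; 1/2 -1 -3; 0 0 1]

T1 = [1 0 0; -1 1 0; 0 0 1]
T2·T1 = [-1 0 0; -1 1 0; 0 0 1]
T3·…·T1 = [-1 0 0; -1/2 1 0; 0 0 1]
T4·…·T1 = [-1 0 4; -1/2 1 3; 0 0 1]
T5·…·T1 = [-1 0 4; 1/2 -1 -3; 0 0 1]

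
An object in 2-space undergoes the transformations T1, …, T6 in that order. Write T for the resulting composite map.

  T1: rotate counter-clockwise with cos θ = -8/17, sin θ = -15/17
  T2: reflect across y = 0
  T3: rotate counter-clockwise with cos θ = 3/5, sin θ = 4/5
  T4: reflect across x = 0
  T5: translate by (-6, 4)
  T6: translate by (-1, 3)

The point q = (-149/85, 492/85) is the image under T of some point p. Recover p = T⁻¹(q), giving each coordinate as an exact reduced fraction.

p = (5, -2)

T1 = [-8/17 15/17 0; -15/17 -8/17 0; 0 0 1]
T2·T1 = [-8/17 15/17 0; 15/17 8/17 0; 0 0 1]
T3·…·T1 = [-84/85 13/85 0; 13/85 84/85 0; 0 0 1]
T4·…·T1 = [84/85 -13/85 0; 13/85 84/85 0; 0 0 1]
T5·…·T1 = [84/85 -13/85 -6; 13/85 84/85 4; 0 0 1]
T6·…·T1 = [84/85 -13/85 -7; 13/85 84/85 7; 0 0 1]
det M = 1; M⁻¹ = [84/85 13/85 497/85; -13/85 84/85 -679/85; 0 0 1]
M⁻¹ · (-149/85, 492/85)ᵀ = (5, -2)ᵀ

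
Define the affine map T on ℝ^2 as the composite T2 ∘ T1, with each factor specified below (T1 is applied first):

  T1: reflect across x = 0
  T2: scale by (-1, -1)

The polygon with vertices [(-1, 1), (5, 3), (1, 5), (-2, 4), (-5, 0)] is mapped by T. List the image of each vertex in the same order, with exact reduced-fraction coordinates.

image vertices: (-1, -1), (5, -3), (1, -5), (-2, -4), (-5, 0)

T1 reflect across x = 0: (-1, 1) → (1, 1); (5, 3) → (-5, 3); (1, 5) → (-1, 5); (-2, 4) → (2, 4); (-5, 0) → (5, 0)
T2 scale by (-1, -1): (1, 1) → (-1, -1); (-5, 3) → (5, -3); (-1, 5) → (1, -5); (2, 4) → (-2, -4); (5, 0) → (-5, 0)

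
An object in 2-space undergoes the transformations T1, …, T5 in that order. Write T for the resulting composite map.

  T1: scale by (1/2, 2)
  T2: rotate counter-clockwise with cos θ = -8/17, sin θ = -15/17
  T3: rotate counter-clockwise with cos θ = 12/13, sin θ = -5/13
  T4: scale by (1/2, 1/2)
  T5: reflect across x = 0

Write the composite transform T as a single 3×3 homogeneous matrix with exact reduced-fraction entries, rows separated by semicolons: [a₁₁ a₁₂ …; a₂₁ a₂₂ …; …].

T1 = [1/2 0 0; 0 2 0; 0 0 1]
T2·T1 = [-4/17 30/17 0; -15/34 -16/17 0; 0 0 1]
T3·…·T1 = [-171/442 280/221 0; -70/221 -342/221 0; 0 0 1]
T4·…·T1 = [-171/884 140/221 0; -35/221 -171/221 0; 0 0 1]
T5·…·T1 = [171/884 -140/221 0; -35/221 -171/221 0; 0 0 1]

T = [171/884 -140/221 0; -35/221 -171/221 0; 0 0 1]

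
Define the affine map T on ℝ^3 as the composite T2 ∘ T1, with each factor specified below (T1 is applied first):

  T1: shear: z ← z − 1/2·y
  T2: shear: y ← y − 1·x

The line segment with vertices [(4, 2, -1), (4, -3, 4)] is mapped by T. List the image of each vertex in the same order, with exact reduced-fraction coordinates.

T1 shear: z ← z − 1/2·y: (4, 2, -1) → (4, 2, -2); (4, -3, 4) → (4, -3, 11/2)
T2 shear: y ← y − 1·x: (4, 2, -2) → (4, -2, -2); (4, -3, 11/2) → (4, -7, 11/2)

image vertices: (4, -2, -2), (4, -7, 11/2)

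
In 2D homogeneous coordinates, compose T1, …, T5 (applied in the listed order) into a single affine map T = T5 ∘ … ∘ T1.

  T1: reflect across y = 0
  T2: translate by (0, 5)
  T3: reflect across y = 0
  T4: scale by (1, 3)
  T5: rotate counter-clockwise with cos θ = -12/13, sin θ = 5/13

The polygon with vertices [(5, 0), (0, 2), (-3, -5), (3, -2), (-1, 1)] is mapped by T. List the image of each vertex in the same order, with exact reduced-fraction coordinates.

image vertices: (15/13, 205/13), (45/13, 108/13), (186/13, 345/13), (69/13, 267/13), (72/13, 139/13)

T1 reflect across y = 0: (5, 0) → (5, 0); (0, 2) → (0, -2); (-3, -5) → (-3, 5); (3, -2) → (3, 2); (-1, 1) → (-1, -1)
T2 translate by (0, 5): (5, 0) → (5, 5); (0, -2) → (0, 3); (-3, 5) → (-3, 10); (3, 2) → (3, 7); (-1, -1) → (-1, 4)
T3 reflect across y = 0: (5, 5) → (5, -5); (0, 3) → (0, -3); (-3, 10) → (-3, -10); (3, 7) → (3, -7); (-1, 4) → (-1, -4)
T4 scale by (1, 3): (5, -5) → (5, -15); (0, -3) → (0, -9); (-3, -10) → (-3, -30); (3, -7) → (3, -21); (-1, -4) → (-1, -12)
T5 rotate counter-clockwise with cos θ = -12/13, sin θ = 5/13: (5, -15) → (15/13, 205/13); (0, -9) → (45/13, 108/13); (-3, -30) → (186/13, 345/13); (3, -21) → (69/13, 267/13); (-1, -12) → (72/13, 139/13)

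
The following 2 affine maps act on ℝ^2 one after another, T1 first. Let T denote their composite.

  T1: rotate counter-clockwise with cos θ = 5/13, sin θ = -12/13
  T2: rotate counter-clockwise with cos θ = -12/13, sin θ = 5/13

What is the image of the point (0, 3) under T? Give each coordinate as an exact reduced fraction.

T(p) = (-3, 0)

T1 rotate counter-clockwise with cos θ = 5/13, sin θ = -12/13: (0, 3) → (36/13, 15/13)
T2 rotate counter-clockwise with cos θ = -12/13, sin θ = 5/13: (36/13, 15/13) → (-3, 0)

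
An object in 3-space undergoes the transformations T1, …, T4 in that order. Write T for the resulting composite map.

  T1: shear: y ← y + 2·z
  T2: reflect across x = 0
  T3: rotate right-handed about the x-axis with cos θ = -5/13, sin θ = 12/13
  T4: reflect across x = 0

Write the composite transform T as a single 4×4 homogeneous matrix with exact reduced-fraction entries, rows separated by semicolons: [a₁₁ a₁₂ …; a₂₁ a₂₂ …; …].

T1 = [1 0 0 0; 0 1 2 0; 0 0 1 0; 0 0 0 1]
T2·T1 = [-1 0 0 0; 0 1 2 0; 0 0 1 0; 0 0 0 1]
T3·…·T1 = [-1 0 0 0; 0 -5/13 -22/13 0; 0 12/13 19/13 0; 0 0 0 1]
T4·…·T1 = [1 0 0 0; 0 -5/13 -22/13 0; 0 12/13 19/13 0; 0 0 0 1]

T = [1 0 0 0; 0 -5/13 -22/13 0; 0 12/13 19/13 0; 0 0 0 1]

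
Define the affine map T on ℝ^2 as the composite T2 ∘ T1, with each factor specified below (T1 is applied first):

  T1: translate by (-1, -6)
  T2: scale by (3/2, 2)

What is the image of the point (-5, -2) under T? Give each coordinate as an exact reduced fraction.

T(p) = (-9, -16)

T1 translate by (-1, -6): (-5, -2) → (-6, -8)
T2 scale by (3/2, 2): (-6, -8) → (-9, -16)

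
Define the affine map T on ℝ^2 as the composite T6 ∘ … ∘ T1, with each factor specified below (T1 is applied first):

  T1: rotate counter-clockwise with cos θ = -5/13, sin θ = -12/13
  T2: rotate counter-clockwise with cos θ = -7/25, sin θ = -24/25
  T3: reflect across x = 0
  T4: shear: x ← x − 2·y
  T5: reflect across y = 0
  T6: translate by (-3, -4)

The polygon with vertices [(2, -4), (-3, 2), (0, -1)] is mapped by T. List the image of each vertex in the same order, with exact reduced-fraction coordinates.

T1 rotate counter-clockwise with cos θ = -5/13, sin θ = -12/13: (2, -4) → (-58/13, -4/13); (-3, 2) → (3, 2); (0, -1) → (-12/13, 5/13)
T2 rotate counter-clockwise with cos θ = -7/25, sin θ = -24/25: (-58/13, -4/13) → (62/65, 284/65); (3, 2) → (27/25, -86/25); (-12/13, 5/13) → (204/325, 253/325)
T3 reflect across x = 0: (62/65, 284/65) → (-62/65, 284/65); (27/25, -86/25) → (-27/25, -86/25); (204/325, 253/325) → (-204/325, 253/325)
T4 shear: x ← x − 2·y: (-62/65, 284/65) → (-126/13, 284/65); (-27/25, -86/25) → (29/5, -86/25); (-204/325, 253/325) → (-142/65, 253/325)
T5 reflect across y = 0: (-126/13, 284/65) → (-126/13, -284/65); (29/5, -86/25) → (29/5, 86/25); (-142/65, 253/325) → (-142/65, -253/325)
T6 translate by (-3, -4): (-126/13, -284/65) → (-165/13, -544/65); (29/5, 86/25) → (14/5, -14/25); (-142/65, -253/325) → (-337/65, -1553/325)

image vertices: (-165/13, -544/65), (14/5, -14/25), (-337/65, -1553/325)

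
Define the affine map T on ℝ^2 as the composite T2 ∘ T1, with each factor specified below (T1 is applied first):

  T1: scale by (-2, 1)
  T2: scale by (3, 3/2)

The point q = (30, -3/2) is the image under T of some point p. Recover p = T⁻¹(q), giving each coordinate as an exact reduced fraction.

T1 = [-2 0 0; 0 1 0; 0 0 1]
T2·T1 = [-6 0 0; 0 3/2 0; 0 0 1]
det M = -9; M⁻¹ = [-1/6 0 0; 0 2/3 0; 0 0 1]
M⁻¹ · (30, -3/2)ᵀ = (-5, -1)ᵀ

p = (-5, -1)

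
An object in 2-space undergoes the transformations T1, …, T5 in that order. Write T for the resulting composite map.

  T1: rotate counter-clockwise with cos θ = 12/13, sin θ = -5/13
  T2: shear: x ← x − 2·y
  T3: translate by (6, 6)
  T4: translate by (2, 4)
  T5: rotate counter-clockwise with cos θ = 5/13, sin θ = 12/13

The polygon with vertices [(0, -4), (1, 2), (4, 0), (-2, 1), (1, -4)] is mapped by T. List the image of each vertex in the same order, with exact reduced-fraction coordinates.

T1 rotate counter-clockwise with cos θ = 12/13, sin θ = -5/13: (0, -4) → (-20/13, -48/13); (1, 2) → (22/13, 19/13); (4, 0) → (48/13, -20/13); (-2, 1) → (-19/13, 22/13); (1, -4) → (-8/13, -53/13)
T2 shear: x ← x − 2·y: (-20/13, -48/13) → (76/13, -48/13); (22/13, 19/13) → (-16/13, 19/13); (48/13, -20/13) → (88/13, -20/13); (-19/13, 22/13) → (-63/13, 22/13); (-8/13, -53/13) → (98/13, -53/13)
T3 translate by (6, 6): (76/13, -48/13) → (154/13, 30/13); (-16/13, 19/13) → (62/13, 97/13); (88/13, -20/13) → (166/13, 58/13); (-63/13, 22/13) → (15/13, 100/13); (98/13, -53/13) → (176/13, 25/13)
T4 translate by (2, 4): (154/13, 30/13) → (180/13, 82/13); (62/13, 97/13) → (88/13, 149/13); (166/13, 58/13) → (192/13, 110/13); (15/13, 100/13) → (41/13, 152/13); (176/13, 25/13) → (202/13, 77/13)
T5 rotate counter-clockwise with cos θ = 5/13, sin θ = 12/13: (180/13, 82/13) → (-84/169, 2570/169); (88/13, 149/13) → (-1348/169, 1801/169); (192/13, 110/13) → (-360/169, 2854/169); (41/13, 152/13) → (-1619/169, 1252/169); (202/13, 77/13) → (86/169, 2809/169)

image vertices: (-84/169, 2570/169), (-1348/169, 1801/169), (-360/169, 2854/169), (-1619/169, 1252/169), (86/169, 2809/169)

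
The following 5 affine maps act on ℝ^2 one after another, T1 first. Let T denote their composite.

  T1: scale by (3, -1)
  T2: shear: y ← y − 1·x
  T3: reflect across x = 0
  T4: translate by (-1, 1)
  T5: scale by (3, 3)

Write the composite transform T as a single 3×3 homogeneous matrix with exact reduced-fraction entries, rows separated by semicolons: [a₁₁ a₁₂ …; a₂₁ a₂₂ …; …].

T = [-9 0 -3; -9 -3 3; 0 0 1]

T1 = [3 0 0; 0 -1 0; 0 0 1]
T2·T1 = [3 0 0; -3 -1 0; 0 0 1]
T3·…·T1 = [-3 0 0; -3 -1 0; 0 0 1]
T4·…·T1 = [-3 0 -1; -3 -1 1; 0 0 1]
T5·…·T1 = [-9 0 -3; -9 -3 3; 0 0 1]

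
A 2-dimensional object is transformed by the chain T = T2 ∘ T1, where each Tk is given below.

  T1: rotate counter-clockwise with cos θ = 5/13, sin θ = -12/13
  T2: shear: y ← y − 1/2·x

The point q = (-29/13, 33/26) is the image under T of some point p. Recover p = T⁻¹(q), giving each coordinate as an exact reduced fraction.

p = (-1, -2)

T1 = [5/13 12/13 0; -12/13 5/13 0; 0 0 1]
T2·T1 = [5/13 12/13 0; -29/26 -1/13 0; 0 0 1]
det M = 1; M⁻¹ = [-1/13 -12/13 0; 29/26 5/13 0; 0 0 1]
M⁻¹ · (-29/13, 33/26)ᵀ = (-1, -2)ᵀ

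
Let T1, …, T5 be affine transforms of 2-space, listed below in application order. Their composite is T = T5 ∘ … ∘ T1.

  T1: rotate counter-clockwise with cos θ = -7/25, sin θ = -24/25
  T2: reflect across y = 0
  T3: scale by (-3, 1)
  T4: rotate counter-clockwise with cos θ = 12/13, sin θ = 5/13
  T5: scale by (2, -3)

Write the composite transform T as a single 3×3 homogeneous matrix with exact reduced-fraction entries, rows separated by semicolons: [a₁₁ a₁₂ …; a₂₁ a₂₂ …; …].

T = [264/325 -1798/325 0; -1179/325 828/325 0; 0 0 1]

T1 = [-7/25 24/25 0; -24/25 -7/25 0; 0 0 1]
T2·T1 = [-7/25 24/25 0; 24/25 7/25 0; 0 0 1]
T3·…·T1 = [21/25 -72/25 0; 24/25 7/25 0; 0 0 1]
T4·…·T1 = [132/325 -899/325 0; 393/325 -276/325 0; 0 0 1]
T5·…·T1 = [264/325 -1798/325 0; -1179/325 828/325 0; 0 0 1]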